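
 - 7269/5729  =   - 7269/5729 = - 1.27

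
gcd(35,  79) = 1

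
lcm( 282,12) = 564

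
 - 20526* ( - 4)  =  82104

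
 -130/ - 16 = 8+1/8 = 8.12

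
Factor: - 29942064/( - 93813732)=2^2*487^( - 1) *5351^( - 1)*207931^1  =  831724/2605937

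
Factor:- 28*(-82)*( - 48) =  - 110208 = - 2^7*  3^1*7^1* 41^1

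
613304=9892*62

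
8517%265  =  37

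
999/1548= 111/172 = 0.65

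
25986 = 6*4331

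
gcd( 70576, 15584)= 16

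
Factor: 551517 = 3^1 * 23^1*7993^1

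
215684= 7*30812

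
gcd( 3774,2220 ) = 222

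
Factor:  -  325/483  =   - 3^ ( - 1)*5^2*7^(  -  1)*13^1*23^( - 1) 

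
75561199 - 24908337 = 50652862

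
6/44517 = 2/14839  =  0.00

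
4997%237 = 20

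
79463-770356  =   - 690893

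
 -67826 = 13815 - 81641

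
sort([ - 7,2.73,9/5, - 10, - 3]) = [-10,-7, - 3,9/5, 2.73] 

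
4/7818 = 2/3909 = 0.00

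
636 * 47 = 29892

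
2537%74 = 21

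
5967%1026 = 837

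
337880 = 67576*5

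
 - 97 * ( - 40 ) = 3880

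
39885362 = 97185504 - 57300142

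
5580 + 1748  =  7328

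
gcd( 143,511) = 1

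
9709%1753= 944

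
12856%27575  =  12856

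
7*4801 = 33607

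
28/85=28/85 = 0.33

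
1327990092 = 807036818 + 520953274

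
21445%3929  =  1800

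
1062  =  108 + 954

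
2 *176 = 352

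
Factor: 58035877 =23^1*607^1*4157^1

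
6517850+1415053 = 7932903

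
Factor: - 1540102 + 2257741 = 3^1 * 13^1 * 18401^1 = 717639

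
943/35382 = 943/35382 = 0.03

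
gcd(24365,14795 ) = 55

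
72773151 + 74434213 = 147207364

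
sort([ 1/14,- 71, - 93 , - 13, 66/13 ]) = [  -  93, - 71, - 13 , 1/14,66/13]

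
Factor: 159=3^1*53^1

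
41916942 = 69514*603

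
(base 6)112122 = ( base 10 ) 9554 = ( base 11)71a6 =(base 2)10010101010010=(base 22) jg6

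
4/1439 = 4/1439=0.00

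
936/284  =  234/71=3.30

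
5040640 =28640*176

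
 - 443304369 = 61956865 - 505261234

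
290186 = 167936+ 122250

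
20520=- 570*( - 36) 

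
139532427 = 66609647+72922780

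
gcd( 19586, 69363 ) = 7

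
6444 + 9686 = 16130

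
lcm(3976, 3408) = 23856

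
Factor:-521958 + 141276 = -380682 = - 2^1 * 3^2*21149^1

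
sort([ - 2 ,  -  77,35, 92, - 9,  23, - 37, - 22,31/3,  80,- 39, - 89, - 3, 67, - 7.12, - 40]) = [  -  89, - 77, - 40,  -  39, - 37, - 22, - 9, - 7.12, - 3, - 2  ,  31/3,23,35,67,80,92 ]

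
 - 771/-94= 8 + 19/94 = 8.20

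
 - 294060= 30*(  -  9802 ) 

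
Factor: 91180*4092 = 2^4*  3^1*5^1 * 11^1*31^1 * 47^1 * 97^1 = 373108560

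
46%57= 46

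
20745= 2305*9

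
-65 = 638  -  703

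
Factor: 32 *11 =352=2^5*11^1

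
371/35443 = 371/35443 = 0.01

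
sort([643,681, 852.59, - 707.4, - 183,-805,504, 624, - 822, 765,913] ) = [ - 822,-805, - 707.4, - 183, 504,  624,643, 681 , 765,852.59,913]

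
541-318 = 223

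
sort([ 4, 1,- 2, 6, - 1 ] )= [ - 2, - 1,1 , 4,  6]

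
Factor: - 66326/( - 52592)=2^(-3 )*13^1*19^ (-1 ) * 173^(-1)*2551^1 =33163/26296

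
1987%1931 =56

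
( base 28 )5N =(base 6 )431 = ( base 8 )243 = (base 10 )163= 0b10100011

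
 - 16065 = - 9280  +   - 6785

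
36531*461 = 16840791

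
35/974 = 35/974 = 0.04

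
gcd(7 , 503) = 1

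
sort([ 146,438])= [146 , 438]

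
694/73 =9+ 37/73 = 9.51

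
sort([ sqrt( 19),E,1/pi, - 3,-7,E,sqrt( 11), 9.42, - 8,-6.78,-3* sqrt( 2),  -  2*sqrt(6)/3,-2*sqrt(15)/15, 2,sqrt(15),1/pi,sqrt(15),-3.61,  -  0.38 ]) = [- 8, - 7, - 6.78, - 3 * sqrt(2), - 3.61, - 3 , - 2*sqrt( 6)/3,  -  2*sqrt( 15 ) /15,-0.38,1/pi,1/pi , 2,E , E,  sqrt( 11 ), sqrt(15), sqrt(15),sqrt( 19), 9.42] 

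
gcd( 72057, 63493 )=1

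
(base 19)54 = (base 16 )63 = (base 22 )4b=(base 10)99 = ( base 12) 83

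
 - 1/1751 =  - 1/1751 = - 0.00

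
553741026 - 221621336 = 332119690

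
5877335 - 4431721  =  1445614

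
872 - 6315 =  - 5443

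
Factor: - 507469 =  - 683^1* 743^1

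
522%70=32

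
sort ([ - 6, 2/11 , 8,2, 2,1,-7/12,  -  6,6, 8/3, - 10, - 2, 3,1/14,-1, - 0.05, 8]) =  [ - 10 , - 6,- 6, - 2, - 1,-7/12, - 0.05, 1/14,2/11,1,2, 2, 8/3, 3,6, 8,8]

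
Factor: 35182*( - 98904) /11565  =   - 1159880176/3855 = - 2^4*3^(  -  1)*5^(- 1)*7^2*13^1*257^( - 1 )*317^1*359^1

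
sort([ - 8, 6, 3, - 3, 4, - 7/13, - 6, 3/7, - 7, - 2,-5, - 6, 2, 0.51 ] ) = [ - 8 , - 7, - 6,-6,-5,-3,-2,- 7/13,3/7, 0.51, 2, 3, 4,6 ] 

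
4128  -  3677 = 451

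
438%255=183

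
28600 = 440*65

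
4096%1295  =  211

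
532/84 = 6+1/3  =  6.33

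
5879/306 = 19 + 65/306=19.21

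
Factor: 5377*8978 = 48274706 =2^1*19^1*67^2*283^1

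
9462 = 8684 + 778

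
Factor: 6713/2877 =7/3 = 3^( -1)*7^1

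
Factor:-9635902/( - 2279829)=2^1 * 3^( - 1)*19^( - 1 )*23^( - 1 ) * 37^( - 1 ) * 41^1*47^( - 1)*117511^1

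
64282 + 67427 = 131709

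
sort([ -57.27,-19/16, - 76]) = [-76 , - 57.27 , - 19/16]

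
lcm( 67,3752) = 3752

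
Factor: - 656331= -3^1*13^1*16829^1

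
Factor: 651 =3^1*7^1*31^1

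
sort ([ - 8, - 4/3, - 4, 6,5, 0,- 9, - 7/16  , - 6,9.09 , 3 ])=[  -  9, - 8, - 6, - 4,-4/3,-7/16, 0,3, 5,  6, 9.09]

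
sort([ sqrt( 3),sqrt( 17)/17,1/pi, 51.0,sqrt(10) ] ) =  [sqrt(17 ) /17,1/pi,sqrt( 3), sqrt( 10), 51.0] 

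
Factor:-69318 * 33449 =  - 2318617782 = - 2^1*3^2 * 13^1*31^1*83^1 * 3851^1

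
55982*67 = 3750794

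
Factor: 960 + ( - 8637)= - 7677 = - 3^2*853^1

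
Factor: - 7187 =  - 7187^1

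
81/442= 81/442 = 0.18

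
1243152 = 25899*48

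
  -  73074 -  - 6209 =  - 66865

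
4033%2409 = 1624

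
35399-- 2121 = 37520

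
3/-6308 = - 3/6308 = - 0.00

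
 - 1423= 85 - 1508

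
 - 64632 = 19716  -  84348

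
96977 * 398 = 38596846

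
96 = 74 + 22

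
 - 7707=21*( - 367 ) 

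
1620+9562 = 11182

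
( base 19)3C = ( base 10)69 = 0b1000101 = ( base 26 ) 2h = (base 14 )4D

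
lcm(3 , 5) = 15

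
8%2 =0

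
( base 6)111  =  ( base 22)1l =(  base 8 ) 53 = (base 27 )1g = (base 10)43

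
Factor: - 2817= - 3^2*313^1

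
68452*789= 54008628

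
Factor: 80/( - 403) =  - 2^4*5^1*13^( - 1 )*31^(-1 ) 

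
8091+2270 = 10361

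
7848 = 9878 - 2030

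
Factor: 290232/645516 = 2^1*3^(  -  1)*29^1*43^(  -  1) = 58/129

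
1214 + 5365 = 6579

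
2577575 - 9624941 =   -  7047366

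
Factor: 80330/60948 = 40165/30474= 2^ (  -  1 )*3^ ( - 2 )*5^1*29^1*277^1*1693^ ( - 1) 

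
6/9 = 2/3=0.67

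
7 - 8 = -1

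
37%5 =2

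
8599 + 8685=17284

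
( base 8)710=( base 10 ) 456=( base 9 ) 556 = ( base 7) 1221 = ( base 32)E8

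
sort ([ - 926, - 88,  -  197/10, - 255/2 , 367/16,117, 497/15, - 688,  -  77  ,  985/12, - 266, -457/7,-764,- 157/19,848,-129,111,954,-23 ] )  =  [-926,-764 , - 688,  -  266, - 129,-255/2 , - 88, - 77, - 457/7,-23,-197/10 ,- 157/19, 367/16, 497/15,  985/12,111, 117,848,954 ] 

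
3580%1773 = 34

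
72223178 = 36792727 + 35430451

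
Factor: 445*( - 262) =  - 2^1*5^1*89^1*131^1 = - 116590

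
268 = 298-30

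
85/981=85/981 = 0.09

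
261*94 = 24534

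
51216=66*776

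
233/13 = 233/13 = 17.92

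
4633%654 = 55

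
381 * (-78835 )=  -  30036135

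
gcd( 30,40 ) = 10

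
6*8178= 49068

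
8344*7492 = 62513248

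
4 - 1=3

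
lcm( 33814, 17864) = 946792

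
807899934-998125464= -190225530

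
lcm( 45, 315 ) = 315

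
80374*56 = 4500944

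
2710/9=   301 + 1/9 =301.11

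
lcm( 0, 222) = 0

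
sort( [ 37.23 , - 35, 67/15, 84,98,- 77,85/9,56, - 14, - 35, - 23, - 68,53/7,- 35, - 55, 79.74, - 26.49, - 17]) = [ - 77  , - 68, - 55, - 35,- 35,-35, - 26.49, - 23, - 17, - 14,67/15, 53/7 , 85/9,37.23 , 56,79.74,84,98] 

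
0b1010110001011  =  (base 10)5515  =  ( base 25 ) 8kf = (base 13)2683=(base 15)197A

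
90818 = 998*91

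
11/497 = 11/497 = 0.02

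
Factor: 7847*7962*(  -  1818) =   -  2^2*3^3*7^1*19^1 * 59^1*101^1*1327^1 = -113584665852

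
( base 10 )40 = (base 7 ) 55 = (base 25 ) 1f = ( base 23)1H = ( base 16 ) 28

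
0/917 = 0 = 0.00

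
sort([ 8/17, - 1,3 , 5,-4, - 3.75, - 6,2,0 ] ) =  [ -6, - 4, - 3.75, - 1, 0,  8/17,2,3,5 ] 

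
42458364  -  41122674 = 1335690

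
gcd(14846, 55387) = 571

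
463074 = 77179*6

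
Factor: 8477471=71^1*139^1*859^1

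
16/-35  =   - 1 + 19/35 = -0.46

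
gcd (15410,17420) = 670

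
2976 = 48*62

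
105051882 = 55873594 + 49178288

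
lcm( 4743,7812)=132804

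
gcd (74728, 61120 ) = 8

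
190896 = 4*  47724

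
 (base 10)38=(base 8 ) 46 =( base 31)17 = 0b100110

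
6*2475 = 14850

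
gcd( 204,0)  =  204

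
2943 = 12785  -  9842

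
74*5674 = 419876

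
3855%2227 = 1628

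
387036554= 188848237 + 198188317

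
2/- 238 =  - 1 + 118/119 = - 0.01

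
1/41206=1/41206  =  0.00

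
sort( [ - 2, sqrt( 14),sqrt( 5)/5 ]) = [  -  2, sqrt(5)/5,sqrt( 14 )]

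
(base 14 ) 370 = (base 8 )1256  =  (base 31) m4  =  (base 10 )686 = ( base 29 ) nj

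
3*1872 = 5616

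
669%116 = 89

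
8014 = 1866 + 6148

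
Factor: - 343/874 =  - 2^( - 1 )*7^3*19^(- 1)*23^( - 1) 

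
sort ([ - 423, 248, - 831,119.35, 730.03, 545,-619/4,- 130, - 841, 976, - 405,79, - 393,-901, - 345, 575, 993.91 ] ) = [- 901,-841,-831,-423, - 405, - 393, - 345 , - 619/4 , - 130, 79,119.35, 248,545  ,  575,  730.03,976,993.91] 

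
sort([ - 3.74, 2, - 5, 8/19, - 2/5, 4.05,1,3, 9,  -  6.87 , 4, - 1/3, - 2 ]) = [- 6.87,  -  5,-3.74, - 2, -2/5,-1/3, 8/19, 1, 2,  3, 4,4.05,  9] 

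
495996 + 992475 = 1488471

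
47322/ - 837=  - 5258/93 =-56.54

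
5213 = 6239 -1026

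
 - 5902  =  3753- 9655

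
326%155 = 16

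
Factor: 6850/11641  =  2^1*5^2 * 7^(  -  1 ) * 137^1*1663^( - 1)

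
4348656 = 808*5382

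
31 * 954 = 29574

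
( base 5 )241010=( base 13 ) 4071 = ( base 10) 8880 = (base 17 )1DC6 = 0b10001010110000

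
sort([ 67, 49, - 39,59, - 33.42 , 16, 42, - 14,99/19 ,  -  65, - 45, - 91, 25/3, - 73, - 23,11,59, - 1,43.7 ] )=[  -  91,-73, - 65, - 45, - 39, - 33.42,  -  23, - 14, - 1,  99/19, 25/3 , 11 , 16 , 42, 43.7, 49, 59 , 59, 67]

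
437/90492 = 437/90492 = 0.00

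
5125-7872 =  -2747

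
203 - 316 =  - 113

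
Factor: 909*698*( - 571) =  - 362289222  =  -2^1 * 3^2 *101^1*349^1 * 571^1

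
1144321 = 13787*83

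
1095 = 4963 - 3868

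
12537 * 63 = 789831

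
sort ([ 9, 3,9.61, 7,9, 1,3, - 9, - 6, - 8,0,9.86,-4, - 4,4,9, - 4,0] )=[ - 9, - 8, - 6,-4, - 4, - 4,0, 0,1,3,3,4, 7,9,9,9,9.61,9.86 ]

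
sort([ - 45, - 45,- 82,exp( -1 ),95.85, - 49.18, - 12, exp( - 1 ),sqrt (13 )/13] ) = [-82, - 49.18,- 45,-45, - 12,sqrt(13)/13,exp(-1),exp( - 1), 95.85]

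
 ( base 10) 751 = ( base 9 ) 1024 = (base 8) 1357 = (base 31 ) O7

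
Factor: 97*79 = 79^1*97^1 = 7663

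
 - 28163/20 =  - 28163/20 = - 1408.15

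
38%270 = 38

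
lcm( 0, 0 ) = 0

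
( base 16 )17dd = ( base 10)6109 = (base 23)bce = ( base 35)4YJ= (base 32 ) 5UT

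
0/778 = 0 = 0.00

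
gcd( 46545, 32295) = 15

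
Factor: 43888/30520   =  2^1*5^( - 1)*7^( - 1)*13^1*109^( - 1)* 211^1 = 5486/3815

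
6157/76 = 6157/76 = 81.01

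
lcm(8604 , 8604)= 8604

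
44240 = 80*553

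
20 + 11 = 31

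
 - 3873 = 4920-8793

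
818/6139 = 818/6139 = 0.13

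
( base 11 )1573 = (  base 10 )2016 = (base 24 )3c0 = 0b11111100000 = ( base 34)1pa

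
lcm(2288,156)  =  6864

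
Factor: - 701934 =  - 2^1  *  3^1*116989^1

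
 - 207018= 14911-221929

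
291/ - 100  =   - 291/100  =  - 2.91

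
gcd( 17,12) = 1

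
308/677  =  308/677=0.45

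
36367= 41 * 887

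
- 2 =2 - 4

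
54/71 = 54/71= 0.76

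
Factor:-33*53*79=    - 3^1*11^1* 53^1 * 79^1  =  -138171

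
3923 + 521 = 4444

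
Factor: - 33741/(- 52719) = 3^1  *  23^1*163^1 * 17573^ (-1) = 11247/17573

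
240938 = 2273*106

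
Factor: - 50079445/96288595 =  - 770453/1481363 = - 13^( - 1)*17^ (  -  1)*271^1 * 2843^1*6703^( - 1 )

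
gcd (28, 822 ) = 2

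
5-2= 3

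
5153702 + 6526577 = 11680279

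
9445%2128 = 933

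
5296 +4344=9640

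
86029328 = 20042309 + 65987019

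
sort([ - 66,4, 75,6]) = [ - 66,4, 6, 75]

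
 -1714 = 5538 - 7252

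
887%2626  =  887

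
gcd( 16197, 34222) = 1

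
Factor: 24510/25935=86/91 = 2^1 * 7^( - 1 )*13^( - 1)*43^1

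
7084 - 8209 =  - 1125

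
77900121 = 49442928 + 28457193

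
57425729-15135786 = 42289943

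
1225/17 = 72 + 1/17 =72.06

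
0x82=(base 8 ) 202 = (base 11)109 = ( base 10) 130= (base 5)1010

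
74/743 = 74/743 =0.10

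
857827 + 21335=879162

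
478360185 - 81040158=397320027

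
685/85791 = 685/85791 = 0.01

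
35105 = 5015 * 7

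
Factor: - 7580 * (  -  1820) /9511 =13795600/9511  =  2^4 * 5^2 * 7^1 * 13^1 * 379^1*9511^(-1 ) 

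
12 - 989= -977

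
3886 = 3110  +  776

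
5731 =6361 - 630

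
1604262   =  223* 7194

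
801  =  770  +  31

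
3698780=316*11705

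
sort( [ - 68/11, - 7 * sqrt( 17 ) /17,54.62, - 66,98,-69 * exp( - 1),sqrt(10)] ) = [ - 66, - 69 * exp(- 1 ),  -  68/11, - 7*sqrt (17) /17,sqrt( 10 ),54.62,98 ]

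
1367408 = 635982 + 731426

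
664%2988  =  664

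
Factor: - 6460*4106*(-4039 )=2^3*5^1*7^1*17^1*19^1 *577^1*2053^1 = 107133505640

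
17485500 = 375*46628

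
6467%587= 10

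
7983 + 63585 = 71568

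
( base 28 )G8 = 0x1c8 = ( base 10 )456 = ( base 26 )HE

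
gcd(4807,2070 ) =23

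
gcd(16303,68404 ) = 7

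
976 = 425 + 551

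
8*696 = 5568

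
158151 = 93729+64422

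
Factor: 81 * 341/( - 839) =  - 3^4*11^1 *31^1*839^( - 1) = -27621/839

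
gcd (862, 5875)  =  1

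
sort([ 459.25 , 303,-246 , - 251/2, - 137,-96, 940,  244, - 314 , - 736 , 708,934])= [ - 736,  -  314, - 246 , - 137,-251/2 ,-96 , 244,303, 459.25, 708,  934,  940 ] 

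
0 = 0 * 36663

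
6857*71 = 486847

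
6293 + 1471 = 7764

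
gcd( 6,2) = 2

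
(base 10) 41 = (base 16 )29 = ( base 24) 1h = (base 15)2b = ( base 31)1a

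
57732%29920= 27812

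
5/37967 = 5/37967 = 0.00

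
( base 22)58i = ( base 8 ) 5066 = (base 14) d4a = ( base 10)2614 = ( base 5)40424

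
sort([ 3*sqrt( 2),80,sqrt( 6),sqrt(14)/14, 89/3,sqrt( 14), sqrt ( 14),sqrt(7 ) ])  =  [sqrt(14 )/14, sqrt(6), sqrt( 7),sqrt( 14),sqrt( 14 ), 3*sqrt (2 ),89/3,80 ] 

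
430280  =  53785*8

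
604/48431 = 604/48431 =0.01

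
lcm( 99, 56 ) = 5544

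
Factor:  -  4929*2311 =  - 11390919 =- 3^1*31^1*53^1 * 2311^1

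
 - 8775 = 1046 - 9821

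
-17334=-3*5778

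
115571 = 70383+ 45188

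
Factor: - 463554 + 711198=2^2*3^3*2293^1= 247644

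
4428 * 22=97416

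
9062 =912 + 8150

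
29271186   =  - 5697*( - 5138)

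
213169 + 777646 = 990815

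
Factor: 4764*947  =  4511508 = 2^2 * 3^1 *397^1*947^1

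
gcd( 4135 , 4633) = 1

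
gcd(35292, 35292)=35292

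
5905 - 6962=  - 1057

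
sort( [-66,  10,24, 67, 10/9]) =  [ - 66,10/9, 10, 24,  67]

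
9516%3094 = 234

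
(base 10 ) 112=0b1110000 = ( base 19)5h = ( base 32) 3G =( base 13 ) 88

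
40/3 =13+1/3 = 13.33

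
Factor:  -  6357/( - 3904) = 2^( - 6)*3^1*13^1*61^( - 1)*163^1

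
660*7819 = 5160540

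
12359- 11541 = 818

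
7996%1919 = 320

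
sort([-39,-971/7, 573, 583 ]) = [-971/7, -39, 573, 583 ]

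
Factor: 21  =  3^1 * 7^1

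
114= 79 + 35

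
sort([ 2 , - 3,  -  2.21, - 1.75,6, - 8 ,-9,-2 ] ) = [- 9, - 8,- 3, -2.21, - 2, - 1.75,2,  6] 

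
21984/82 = 10992/41 = 268.10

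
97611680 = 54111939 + 43499741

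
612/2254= 306/1127 =0.27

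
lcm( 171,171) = 171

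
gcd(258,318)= 6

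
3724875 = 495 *7525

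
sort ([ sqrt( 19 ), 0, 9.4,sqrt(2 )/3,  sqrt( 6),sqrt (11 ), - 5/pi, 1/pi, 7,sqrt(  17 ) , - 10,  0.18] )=[ - 10,-5/pi, 0, 0.18, 1/pi, sqrt ( 2)/3, sqrt( 6), sqrt(11), sqrt( 17 ),sqrt( 19) , 7 , 9.4]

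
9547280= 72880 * 131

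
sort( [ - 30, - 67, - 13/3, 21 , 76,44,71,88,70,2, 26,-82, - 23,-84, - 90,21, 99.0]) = [ - 90, - 84,- 82, - 67, - 30,-23,  -  13/3,2, 21, 21, 26,44, 70,71, 76, 88, 99.0 ] 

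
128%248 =128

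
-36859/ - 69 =534 + 13/69 = 534.19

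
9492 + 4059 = 13551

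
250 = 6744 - 6494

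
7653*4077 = 31201281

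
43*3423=147189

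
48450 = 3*16150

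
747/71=747/71 = 10.52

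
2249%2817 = 2249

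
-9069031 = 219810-9288841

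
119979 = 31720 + 88259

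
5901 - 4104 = 1797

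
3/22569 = 1/7523 = 0.00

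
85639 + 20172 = 105811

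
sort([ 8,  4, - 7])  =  [ - 7,4 , 8]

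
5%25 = 5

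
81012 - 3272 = 77740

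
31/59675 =1/1925  =  0.00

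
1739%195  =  179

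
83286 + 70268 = 153554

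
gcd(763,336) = 7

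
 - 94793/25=  -  3792 + 7/25 = - 3791.72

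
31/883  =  31/883=0.04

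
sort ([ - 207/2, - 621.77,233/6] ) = [-621.77, - 207/2, 233/6] 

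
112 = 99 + 13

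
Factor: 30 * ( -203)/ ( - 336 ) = 2^( - 3 )* 5^1*  29^1 = 145/8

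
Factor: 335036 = 2^2*13^1 *17^1 * 379^1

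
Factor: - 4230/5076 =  -5/6  =  - 2^( - 1)*3^(  -  1)*5^1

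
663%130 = 13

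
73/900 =73/900 = 0.08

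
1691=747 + 944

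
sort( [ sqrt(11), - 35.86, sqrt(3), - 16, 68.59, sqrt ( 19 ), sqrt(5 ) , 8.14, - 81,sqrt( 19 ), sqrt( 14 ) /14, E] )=[ - 81,-35.86, - 16, sqrt(14)/14 , sqrt(3 ) , sqrt(5),E, sqrt( 11 ), sqrt(19),sqrt( 19 ), 8.14, 68.59] 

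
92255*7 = 645785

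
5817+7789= 13606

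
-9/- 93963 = 3/31321=0.00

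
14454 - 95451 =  - 80997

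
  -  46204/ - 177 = 261 + 7/177 = 261.04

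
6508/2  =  3254 = 3254.00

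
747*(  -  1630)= - 1217610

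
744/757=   744/757 = 0.98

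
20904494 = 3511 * 5954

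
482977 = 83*5819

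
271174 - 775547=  - 504373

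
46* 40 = 1840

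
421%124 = 49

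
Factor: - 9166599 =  - 3^2*13^1 * 78347^1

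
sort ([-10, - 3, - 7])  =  [ -10 , - 7,-3]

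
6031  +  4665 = 10696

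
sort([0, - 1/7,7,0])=[-1/7, 0,0, 7]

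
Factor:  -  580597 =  - 617^1*941^1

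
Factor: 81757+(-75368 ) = 6389^1 =6389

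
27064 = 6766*4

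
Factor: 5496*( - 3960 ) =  - 2^6*3^3*5^1*11^1*229^1 = - 21764160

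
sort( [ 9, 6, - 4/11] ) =[-4/11 , 6, 9 ] 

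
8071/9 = 896 + 7/9  =  896.78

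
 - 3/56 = - 3/56 = - 0.05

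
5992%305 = 197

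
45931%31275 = 14656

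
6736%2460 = 1816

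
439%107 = 11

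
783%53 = 41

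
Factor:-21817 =  -  21817^1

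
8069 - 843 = 7226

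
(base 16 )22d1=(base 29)AHA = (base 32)8mh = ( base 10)8913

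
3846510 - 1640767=2205743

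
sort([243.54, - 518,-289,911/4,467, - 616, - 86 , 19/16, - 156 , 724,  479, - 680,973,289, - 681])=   [ - 681, - 680, - 616,-518,  -  289, - 156, - 86,19/16, 911/4, 243.54, 289,  467 , 479,724, 973] 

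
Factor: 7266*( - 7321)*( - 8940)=475557810840 = 2^3*3^2 * 5^1*7^1 * 149^1*173^1*7321^1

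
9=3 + 6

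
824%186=80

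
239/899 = 239/899 =0.27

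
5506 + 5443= 10949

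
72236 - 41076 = 31160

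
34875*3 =104625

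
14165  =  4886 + 9279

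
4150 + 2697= 6847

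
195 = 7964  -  7769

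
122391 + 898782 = 1021173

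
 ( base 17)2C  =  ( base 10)46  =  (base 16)2e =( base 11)42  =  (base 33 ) 1D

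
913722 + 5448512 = 6362234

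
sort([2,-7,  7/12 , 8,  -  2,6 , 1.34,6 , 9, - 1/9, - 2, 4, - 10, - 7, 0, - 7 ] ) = [-10, - 7, - 7, - 7, - 2, - 2, - 1/9, 0, 7/12, 1.34,2, 4, 6, 6, 8,9 ]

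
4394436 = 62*70878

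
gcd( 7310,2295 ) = 85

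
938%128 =42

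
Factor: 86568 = 2^3*3^1*3607^1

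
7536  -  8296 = -760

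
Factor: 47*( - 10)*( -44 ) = 20680 = 2^3*5^1*11^1*47^1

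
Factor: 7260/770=66/7 = 2^1*3^1*7^( - 1)*11^1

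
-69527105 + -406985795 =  - 476512900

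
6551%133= 34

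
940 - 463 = 477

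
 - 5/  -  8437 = 5/8437  =  0.00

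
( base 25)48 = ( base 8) 154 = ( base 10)108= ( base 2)1101100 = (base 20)58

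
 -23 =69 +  - 92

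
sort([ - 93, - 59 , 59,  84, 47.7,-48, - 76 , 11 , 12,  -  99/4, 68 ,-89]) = [  -  93, - 89, -76, - 59, - 48,-99/4,11, 12, 47.7,59 , 68,84 ] 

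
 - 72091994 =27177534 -99269528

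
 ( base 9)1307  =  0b1111010011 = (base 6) 4311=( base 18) 307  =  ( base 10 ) 979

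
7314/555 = 2438/185 = 13.18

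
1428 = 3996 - 2568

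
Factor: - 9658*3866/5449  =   - 2^2*11^1*439^1* 1933^1*5449^ (  -  1 ) = - 37337828/5449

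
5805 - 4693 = 1112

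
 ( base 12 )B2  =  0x86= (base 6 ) 342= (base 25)59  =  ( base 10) 134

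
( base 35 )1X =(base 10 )68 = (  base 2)1000100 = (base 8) 104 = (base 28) 2c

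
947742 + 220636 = 1168378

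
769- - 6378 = 7147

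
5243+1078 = 6321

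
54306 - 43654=10652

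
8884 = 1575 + 7309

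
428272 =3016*142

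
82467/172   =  82467/172 = 479.46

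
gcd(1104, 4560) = 48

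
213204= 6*35534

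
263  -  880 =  - 617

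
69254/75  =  69254/75= 923.39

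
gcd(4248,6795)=9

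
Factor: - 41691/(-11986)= 3207/922  =  2^( - 1 )*3^1*461^ (-1 )*1069^1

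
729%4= 1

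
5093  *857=4364701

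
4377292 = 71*61652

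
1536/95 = 16+16/95=16.17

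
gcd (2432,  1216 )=1216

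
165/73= 2 + 19/73 = 2.26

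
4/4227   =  4/4227= 0.00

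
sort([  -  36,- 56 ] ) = [ - 56, - 36]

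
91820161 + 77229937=169050098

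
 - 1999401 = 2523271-4522672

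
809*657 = 531513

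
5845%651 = 637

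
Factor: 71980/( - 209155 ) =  - 244/709= -2^2*61^1 * 709^( - 1)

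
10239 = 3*3413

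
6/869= 6/869 = 0.01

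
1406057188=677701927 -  - 728355261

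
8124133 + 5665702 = 13789835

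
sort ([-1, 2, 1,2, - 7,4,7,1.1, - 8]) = [  -  8, - 7, -1,1,1.1,2,2,4,7]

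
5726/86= 2863/43 = 66.58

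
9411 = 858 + 8553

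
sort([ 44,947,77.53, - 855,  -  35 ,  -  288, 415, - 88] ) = [ - 855, - 288,- 88, - 35, 44,77.53, 415,947]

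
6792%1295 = 317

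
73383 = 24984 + 48399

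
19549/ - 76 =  - 258  +  59/76= - 257.22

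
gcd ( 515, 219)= 1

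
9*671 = 6039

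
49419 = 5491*9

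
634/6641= 634/6641 = 0.10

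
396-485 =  - 89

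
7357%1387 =422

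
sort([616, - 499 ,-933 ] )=[ - 933 ,-499 , 616 ] 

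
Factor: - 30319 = - 30319^1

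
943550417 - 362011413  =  581539004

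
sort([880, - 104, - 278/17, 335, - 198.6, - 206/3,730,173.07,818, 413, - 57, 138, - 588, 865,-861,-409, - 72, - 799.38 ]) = [ - 861,-799.38, - 588, - 409, - 198.6, - 104, - 72 , - 206/3 , - 57, -278/17, 138 , 173.07, 335,413, 730, 818, 865, 880]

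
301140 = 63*4780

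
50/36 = 1+7/18 = 1.39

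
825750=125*6606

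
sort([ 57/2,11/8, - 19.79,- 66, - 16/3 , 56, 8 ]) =[ -66, - 19.79,-16/3,  11/8,8, 57/2,56]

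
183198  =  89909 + 93289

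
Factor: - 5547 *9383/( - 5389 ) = 3^1*11^1*17^(  -  1 )*43^2*317^(-1)*853^1 = 52047501/5389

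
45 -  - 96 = 141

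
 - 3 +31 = 28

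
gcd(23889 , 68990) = 1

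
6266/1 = 6266 = 6266.00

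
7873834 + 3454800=11328634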